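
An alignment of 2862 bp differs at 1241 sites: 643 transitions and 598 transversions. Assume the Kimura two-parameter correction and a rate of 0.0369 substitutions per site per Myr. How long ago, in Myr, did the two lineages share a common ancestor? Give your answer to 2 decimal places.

9.11

P = 643/2862 ≈ 0.224668 and Q = 598/2862 ≈ 0.208945.
Under the Kimura two-parameter model, d = −½ ln(1 − 2P − Q) − ¼ ln(1 − 2Q).
1 − 2P − Q = 0.341719, giving −½ ln(0.341719) = 0.536883.
1 − 2Q = 0.58211, giving −¼ ln(0.58211) = 0.135274.
d = 0.536883 + 0.135274 = 0.672157.
Under a molecular clock d = 2μt, so t = d/(2μ) = 0.672157 / (2 × 0.0369) = 9.11 Myr.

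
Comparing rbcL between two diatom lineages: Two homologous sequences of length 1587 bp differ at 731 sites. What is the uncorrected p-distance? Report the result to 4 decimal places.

0.4606

p = 731/1587 = 0.460617… ≈ 0.4606 (to 4 d.p.).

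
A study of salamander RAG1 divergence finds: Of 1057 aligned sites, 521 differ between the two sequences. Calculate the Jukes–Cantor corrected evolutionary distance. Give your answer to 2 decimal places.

0.80

p = 521/1057 ≈ 0.492904.
d = −(3/4) ln(1 − 4p/3) = −0.75 ln(1 − 0.657205) = −0.75 ln(0.342795)
  = −0.75 × (-1.070623) = 0.802967 substitutions/site.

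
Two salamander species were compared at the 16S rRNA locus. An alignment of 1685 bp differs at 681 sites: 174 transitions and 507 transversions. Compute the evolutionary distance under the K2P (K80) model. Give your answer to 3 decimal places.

0.584

P = 174/1685 ≈ 0.103264 and Q = 507/1685 ≈ 0.30089.
Under the Kimura two-parameter model, d = −½ ln(1 − 2P − Q) − ¼ ln(1 − 2Q).
1 − 2P − Q = 0.492582, giving −½ ln(0.492582) = 0.354047.
1 − 2Q = 0.39822, giving −¼ ln(0.39822) = 0.230188.
d = 0.354047 + 0.230188 = 0.584235.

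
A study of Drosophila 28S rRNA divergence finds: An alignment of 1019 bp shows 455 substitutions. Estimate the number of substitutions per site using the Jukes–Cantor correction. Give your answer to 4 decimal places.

p = 455/1019 ≈ 0.446516.
d = −(3/4) ln(1 − 4p/3) = −0.75 ln(1 − 0.595355) = −0.75 ln(0.404645)
  = −0.75 × (-0.904745) = 0.678559 substitutions/site.

0.6786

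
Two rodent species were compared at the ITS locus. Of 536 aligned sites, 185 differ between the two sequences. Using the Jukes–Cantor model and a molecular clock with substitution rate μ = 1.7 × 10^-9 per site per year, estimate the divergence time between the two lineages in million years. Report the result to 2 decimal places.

136.00

p = 185/536 ≈ 0.345149.
d = −(3/4) ln(1 − 4p/3) = −0.75 ln(1 − 0.460199) = −0.75 ln(0.539801)
  = −0.75 × (-0.616555) = 0.462416 substitutions/site.
Under a molecular clock d = 2μt, so t = d/(2μ) = 0.462416 / (2 × 1.7 × 10^-9) = 136.00 million years.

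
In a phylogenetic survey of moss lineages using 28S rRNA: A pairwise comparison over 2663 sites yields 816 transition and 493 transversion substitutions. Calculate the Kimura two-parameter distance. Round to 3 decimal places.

P = 816/2663 ≈ 0.306421 and Q = 493/2663 ≈ 0.18513.
Under the Kimura two-parameter model, d = −½ ln(1 − 2P − Q) − ¼ ln(1 − 2Q).
1 − 2P − Q = 0.202028, giving −½ ln(0.202028) = 0.799674.
1 − 2Q = 0.62974, giving −¼ ln(0.62974) = 0.115612.
d = 0.799674 + 0.115612 = 0.915286.

0.915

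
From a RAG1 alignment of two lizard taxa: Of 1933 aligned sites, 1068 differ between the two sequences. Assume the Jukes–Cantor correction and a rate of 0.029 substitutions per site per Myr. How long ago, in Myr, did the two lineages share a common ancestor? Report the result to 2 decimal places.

p = 1068/1933 ≈ 0.552509.
d = −(3/4) ln(1 − 4p/3) = −0.75 ln(1 − 0.736679) = −0.75 ln(0.263321)
  = −0.75 × (-1.334381) = 1.000786 substitutions/site.
Under a molecular clock d = 2μt, so t = d/(2μ) = 1.000786 / (2 × 0.029) = 17.25 Myr.

17.25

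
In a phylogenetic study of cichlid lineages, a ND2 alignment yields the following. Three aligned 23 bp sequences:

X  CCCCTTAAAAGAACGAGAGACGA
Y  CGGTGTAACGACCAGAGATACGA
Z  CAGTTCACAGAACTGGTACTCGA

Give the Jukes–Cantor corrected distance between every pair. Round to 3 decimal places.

X–Y: 11/23 sites differ → p ≈ 0.478261, d = −0.75 ln(1 − 0.637681) = 0.761423 ≈ 0.761.
X–Z: 13/23 sites differ → p ≈ 0.565217, d = −0.75 ln(1 − 0.753623) = 1.050669 ≈ 1.051.
Y–Z: 11/23 sites differ → p ≈ 0.478261, d = −0.75 ln(1 − 0.637681) = 0.761423 ≈ 0.761.

d(X,Y) = 0.761, d(X,Z) = 1.051, d(Y,Z) = 0.761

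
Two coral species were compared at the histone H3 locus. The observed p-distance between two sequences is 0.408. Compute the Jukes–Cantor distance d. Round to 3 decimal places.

d = −(3/4) ln(1 − 4p/3) = −0.75 ln(1 − 0.544) = −0.75 ln(0.456)
  = −0.75 × (-0.785262) = 0.588947 substitutions/site.

0.589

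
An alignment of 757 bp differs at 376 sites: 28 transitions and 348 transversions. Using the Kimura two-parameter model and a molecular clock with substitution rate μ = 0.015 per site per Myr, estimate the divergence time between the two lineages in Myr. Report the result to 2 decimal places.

P = 28/757 ≈ 0.036988 and Q = 348/757 ≈ 0.459709.
Under the Kimura two-parameter model, d = −½ ln(1 − 2P − Q) − ¼ ln(1 − 2Q).
1 − 2P − Q = 0.466315, giving −½ ln(0.466315) = 0.381447.
1 − 2Q = 0.080582, giving −¼ ln(0.080582) = 0.629620.
d = 0.381447 + 0.629620 = 1.011067.
Under a molecular clock d = 2μt, so t = d/(2μ) = 1.011067 / (2 × 0.015) = 33.70 Myr.

33.70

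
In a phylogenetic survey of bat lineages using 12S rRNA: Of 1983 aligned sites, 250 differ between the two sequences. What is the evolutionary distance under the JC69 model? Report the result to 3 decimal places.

0.138

p = 250/1983 ≈ 0.126072.
d = −(3/4) ln(1 − 4p/3) = −0.75 ln(1 − 0.168096) = −0.75 ln(0.831904)
  = −0.75 × (-0.184038) = 0.138029 substitutions/site.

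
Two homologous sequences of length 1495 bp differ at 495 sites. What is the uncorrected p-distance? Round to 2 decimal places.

p = 495/1495 = 0.331103… ≈ 0.33 (to 2 d.p.).

0.33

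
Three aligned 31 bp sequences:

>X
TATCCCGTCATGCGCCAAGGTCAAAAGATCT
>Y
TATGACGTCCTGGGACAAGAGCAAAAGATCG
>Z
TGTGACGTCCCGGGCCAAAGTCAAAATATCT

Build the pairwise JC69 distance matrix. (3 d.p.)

X–Y: 8/31 sites differ → p ≈ 0.258065, d = −0.75 ln(1 − 0.344087) = 0.316295 ≈ 0.316.
X–Z: 8/31 sites differ → p ≈ 0.258065, d = −0.75 ln(1 − 0.344087) = 0.316295 ≈ 0.316.
Y–Z: 8/31 sites differ → p ≈ 0.258065, d = −0.75 ln(1 − 0.344087) = 0.316295 ≈ 0.316.

d(X,Y) = 0.316, d(X,Z) = 0.316, d(Y,Z) = 0.316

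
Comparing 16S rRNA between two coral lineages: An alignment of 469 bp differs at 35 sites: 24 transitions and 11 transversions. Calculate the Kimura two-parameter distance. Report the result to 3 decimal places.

0.079

P = 24/469 ≈ 0.051173 and Q = 11/469 ≈ 0.023454.
Under the Kimura two-parameter model, d = −½ ln(1 − 2P − Q) − ¼ ln(1 − 2Q).
1 − 2P − Q = 0.8742, giving −½ ln(0.8742) = 0.067223.
1 − 2Q = 0.953092, giving −¼ ln(0.953092) = 0.012011.
d = 0.067223 + 0.012011 = 0.079234.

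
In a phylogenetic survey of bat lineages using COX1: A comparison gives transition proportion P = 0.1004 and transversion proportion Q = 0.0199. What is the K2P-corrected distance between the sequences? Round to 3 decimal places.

0.135

Under the Kimura two-parameter model, d = −½ ln(1 − 2P − Q) − ¼ ln(1 − 2Q).
1 − 2P − Q = 0.7793, giving −½ ln(0.7793) = 0.124680.
1 − 2Q = 0.9602, giving −¼ ln(0.9602) = 0.010153.
d = 0.124680 + 0.010153 = 0.134833.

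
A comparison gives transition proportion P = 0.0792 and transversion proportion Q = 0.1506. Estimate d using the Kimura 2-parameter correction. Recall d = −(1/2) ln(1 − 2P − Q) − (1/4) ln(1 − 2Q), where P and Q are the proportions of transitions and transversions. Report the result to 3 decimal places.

Under the Kimura two-parameter model, d = −½ ln(1 − 2P − Q) − ¼ ln(1 − 2Q).
1 − 2P − Q = 0.691, giving −½ ln(0.691) = 0.184808.
1 − 2Q = 0.6988, giving −¼ ln(0.6988) = 0.089598.
d = 0.184808 + 0.089598 = 0.274406.

0.274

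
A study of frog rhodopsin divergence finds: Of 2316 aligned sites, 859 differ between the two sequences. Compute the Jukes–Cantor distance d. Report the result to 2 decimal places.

0.51

p = 859/2316 ≈ 0.370898.
d = −(3/4) ln(1 − 4p/3) = −0.75 ln(1 − 0.494531) = −0.75 ln(0.505469)
  = −0.75 × (-0.682269) = 0.511702 substitutions/site.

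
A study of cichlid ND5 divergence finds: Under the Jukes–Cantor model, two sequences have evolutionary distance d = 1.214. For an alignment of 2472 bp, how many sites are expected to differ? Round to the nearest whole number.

1487

Invert JC69: p = (3/4)(1 − e^(−4d/3)) = 0.75 × (1 − e^(-1.618667)) = 0.75 × (1 − 0.198163) = 0.601378.
Expected differing sites = pL ≈ 0.601378 × 2472 = 1486.606416 ≈ 1487.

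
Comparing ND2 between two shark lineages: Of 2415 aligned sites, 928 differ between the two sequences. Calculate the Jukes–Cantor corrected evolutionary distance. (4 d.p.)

0.5386

p = 928/2415 ≈ 0.384265.
d = −(3/4) ln(1 − 4p/3) = −0.75 ln(1 − 0.512353) = −0.75 ln(0.487647)
  = −0.75 × (-0.718163) = 0.538622 substitutions/site.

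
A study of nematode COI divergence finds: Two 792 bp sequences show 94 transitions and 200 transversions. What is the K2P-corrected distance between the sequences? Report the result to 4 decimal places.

0.5124

P = 94/792 ≈ 0.118687 and Q = 200/792 ≈ 0.252525.
Under the Kimura two-parameter model, d = −½ ln(1 − 2P − Q) − ¼ ln(1 − 2Q).
1 − 2P − Q = 0.510101, giving −½ ln(0.510101) = 0.336573.
1 − 2Q = 0.49495, giving −¼ ln(0.49495) = 0.175825.
d = 0.336573 + 0.175825 = 0.512398.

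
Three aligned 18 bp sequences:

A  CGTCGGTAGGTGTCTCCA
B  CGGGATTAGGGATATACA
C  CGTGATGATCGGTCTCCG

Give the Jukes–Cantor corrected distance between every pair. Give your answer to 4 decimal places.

A–B: 8/18 sites differ → p ≈ 0.444444, d = −0.75 ln(1 − 0.592592) = 0.673455 ≈ 0.6735.
A–C: 8/18 sites differ → p ≈ 0.444444, d = −0.75 ln(1 − 0.592592) = 0.673455 ≈ 0.6735.
B–C: 8/18 sites differ → p ≈ 0.444444, d = −0.75 ln(1 − 0.592592) = 0.673455 ≈ 0.6735.

d(A,B) = 0.6735, d(A,C) = 0.6735, d(B,C) = 0.6735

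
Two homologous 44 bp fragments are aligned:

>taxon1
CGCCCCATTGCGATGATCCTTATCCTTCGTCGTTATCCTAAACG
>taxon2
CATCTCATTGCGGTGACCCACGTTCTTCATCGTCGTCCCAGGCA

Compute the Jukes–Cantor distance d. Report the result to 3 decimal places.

0.497

The sequences differ at 16 of 44 sites, so p = 16/44 ≈ 0.363636.
d = −(3/4) ln(1 − 4p/3) = −0.75 ln(1 − 0.484848) = −0.75 ln(0.515152)
  = −0.75 × (-0.663293) = 0.497470 substitutions/site.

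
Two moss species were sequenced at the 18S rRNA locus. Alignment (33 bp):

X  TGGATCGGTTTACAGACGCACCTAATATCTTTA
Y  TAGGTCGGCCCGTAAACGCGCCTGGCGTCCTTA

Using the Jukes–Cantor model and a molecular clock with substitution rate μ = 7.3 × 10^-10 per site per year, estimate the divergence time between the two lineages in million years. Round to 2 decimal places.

428.38

The sequences differ at 14 of 33 sites, so p = 14/33 ≈ 0.424242.
d = −(3/4) ln(1 − 4p/3) = −0.75 ln(1 − 0.565656) = −0.75 ln(0.434344)
  = −0.75 × (-0.833918) = 0.625439 substitutions/site.
Under a molecular clock d = 2μt, so t = d/(2μ) = 0.625439 / (2 × 7.3 × 10^-10) = 428.38 million years.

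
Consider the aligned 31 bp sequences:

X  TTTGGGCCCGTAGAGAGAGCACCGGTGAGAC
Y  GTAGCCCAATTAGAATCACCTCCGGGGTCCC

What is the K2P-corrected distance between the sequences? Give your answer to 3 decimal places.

Of 31 sites, 1 differences are transitions and 15 are transversions, so P = 1/31 ≈ 0.032258 and Q = 15/31 ≈ 0.483871.
Under the Kimura two-parameter model, d = −½ ln(1 − 2P − Q) − ¼ ln(1 − 2Q).
1 − 2P − Q = 0.451613, giving −½ ln(0.451613) = 0.397465.
1 − 2Q = 0.032258, giving −¼ ln(0.032258) = 0.858497.
d = 0.397465 + 0.858497 = 1.255962.

1.256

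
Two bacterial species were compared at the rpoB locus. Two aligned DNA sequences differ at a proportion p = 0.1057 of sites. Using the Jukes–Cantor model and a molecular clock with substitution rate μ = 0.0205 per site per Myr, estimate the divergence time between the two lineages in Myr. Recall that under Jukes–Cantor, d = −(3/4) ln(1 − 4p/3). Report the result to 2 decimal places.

d = −(3/4) ln(1 − 4p/3) = −0.75 ln(1 − 0.140933) = −0.75 ln(0.859067)
  = −0.75 × (-0.151908) = 0.113931 substitutions/site.
Under a molecular clock d = 2μt, so t = d/(2μ) = 0.113931 / (2 × 0.0205) = 2.78 Myr.

2.78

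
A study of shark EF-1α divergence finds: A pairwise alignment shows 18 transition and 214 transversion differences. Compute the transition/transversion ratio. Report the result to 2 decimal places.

R = 18/214 = 0.084112… ≈ 0.08 (to 2 d.p.).

0.08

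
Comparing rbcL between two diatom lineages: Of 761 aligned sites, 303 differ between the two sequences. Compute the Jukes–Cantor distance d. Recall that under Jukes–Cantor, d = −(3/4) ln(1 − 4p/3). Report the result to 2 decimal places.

0.57

p = 303/761 ≈ 0.39816.
d = −(3/4) ln(1 − 4p/3) = −0.75 ln(1 − 0.53088) = −0.75 ln(0.46912)
  = −0.75 × (-0.756897) = 0.567673 substitutions/site.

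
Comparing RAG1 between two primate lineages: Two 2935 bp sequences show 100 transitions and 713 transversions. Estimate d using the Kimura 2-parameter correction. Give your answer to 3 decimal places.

P = 100/2935 ≈ 0.034072 and Q = 713/2935 ≈ 0.24293.
Under the Kimura two-parameter model, d = −½ ln(1 − 2P − Q) − ¼ ln(1 − 2Q).
1 − 2P − Q = 0.688926, giving −½ ln(0.688926) = 0.186311.
1 − 2Q = 0.51414, giving −¼ ln(0.51414) = 0.166315.
d = 0.186311 + 0.166315 = 0.352626.

0.353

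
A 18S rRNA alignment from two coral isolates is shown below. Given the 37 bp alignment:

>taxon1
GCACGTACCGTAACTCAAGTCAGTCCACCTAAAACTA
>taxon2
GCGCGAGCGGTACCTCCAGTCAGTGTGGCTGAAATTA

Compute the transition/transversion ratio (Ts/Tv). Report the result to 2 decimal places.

Transitions are A↔G and C↔T; transversions are all other mismatches.
Transitions: 6. Transversions: 6.
R = 6/6 = 1.00.

1.00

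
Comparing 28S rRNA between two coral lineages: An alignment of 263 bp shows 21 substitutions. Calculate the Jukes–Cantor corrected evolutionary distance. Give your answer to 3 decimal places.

p = 21/263 ≈ 0.079848.
d = −(3/4) ln(1 − 4p/3) = −0.75 ln(1 − 0.106464) = −0.75 ln(0.893536)
  = −0.75 × (-0.112569) = 0.084427 substitutions/site.

0.084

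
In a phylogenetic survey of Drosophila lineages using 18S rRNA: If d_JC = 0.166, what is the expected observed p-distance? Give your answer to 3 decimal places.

p = (3/4)(1 − e^(−4d/3)) = 0.75 × (1 − e^(-0.221333)) = 0.75 × (1 − 0.801450) = 0.148913.

0.149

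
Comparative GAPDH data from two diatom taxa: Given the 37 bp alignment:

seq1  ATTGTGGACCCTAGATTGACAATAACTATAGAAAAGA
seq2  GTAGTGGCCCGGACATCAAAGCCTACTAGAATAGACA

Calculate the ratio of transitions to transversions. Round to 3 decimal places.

Transitions are A↔G and C↔T; transversions are all other mismatches.
Transitions: 7. Transversions: 11.
R = 7/11 = 0.636363… ≈ 0.636 (to 3 d.p.).

0.636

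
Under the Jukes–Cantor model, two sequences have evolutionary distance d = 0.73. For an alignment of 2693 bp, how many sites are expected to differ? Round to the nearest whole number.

Invert JC69: p = (3/4)(1 − e^(−4d/3)) = 0.75 × (1 − e^(-0.973333)) = 0.75 × (1 − 0.377822) = 0.466634.
Expected differing sites = pL ≈ 0.466634 × 2693 = 1256.645362 ≈ 1257.

1257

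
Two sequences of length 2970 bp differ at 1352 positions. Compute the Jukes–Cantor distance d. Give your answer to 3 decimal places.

p = 1352/2970 ≈ 0.455219.
d = −(3/4) ln(1 − 4p/3) = −0.75 ln(1 − 0.606959) = −0.75 ln(0.393041)
  = −0.75 × (-0.933841) = 0.700381 substitutions/site.

0.700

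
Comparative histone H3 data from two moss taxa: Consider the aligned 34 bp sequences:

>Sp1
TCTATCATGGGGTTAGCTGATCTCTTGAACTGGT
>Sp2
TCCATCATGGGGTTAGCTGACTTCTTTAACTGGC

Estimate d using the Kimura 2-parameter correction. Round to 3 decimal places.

0.169

Of 34 sites, 4 differences are transitions and 1 are transversions, so P = 4/34 ≈ 0.117647 and Q = 1/34 ≈ 0.029412.
Under the Kimura two-parameter model, d = −½ ln(1 − 2P − Q) − ¼ ln(1 − 2Q).
1 − 2P − Q = 0.735294, giving −½ ln(0.735294) = 0.153742.
1 − 2Q = 0.941176, giving −¼ ln(0.941176) = 0.015156.
d = 0.153742 + 0.015156 = 0.168898.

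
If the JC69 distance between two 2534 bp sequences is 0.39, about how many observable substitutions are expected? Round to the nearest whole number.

Invert JC69: p = (3/4)(1 − e^(−4d/3)) = 0.75 × (1 − e^(-0.52)) = 0.75 × (1 − 0.594521) = 0.304109.
Expected differing sites = pL ≈ 0.304109 × 2534 = 770.612206 ≈ 771.

771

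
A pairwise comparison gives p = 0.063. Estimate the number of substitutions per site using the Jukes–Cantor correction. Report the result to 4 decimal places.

d = −(3/4) ln(1 − 4p/3) = −0.75 ln(1 − 0.084) = −0.75 ln(0.916)
  = −0.75 × (-0.087739) = 0.065804 substitutions/site.

0.0658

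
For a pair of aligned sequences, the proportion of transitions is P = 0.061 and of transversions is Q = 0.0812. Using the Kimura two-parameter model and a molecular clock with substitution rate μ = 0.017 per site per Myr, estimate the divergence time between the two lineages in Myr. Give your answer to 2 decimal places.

4.64

Under the Kimura two-parameter model, d = −½ ln(1 − 2P − Q) − ¼ ln(1 − 2Q).
1 − 2P − Q = 0.7968, giving −½ ln(0.7968) = 0.113576.
1 − 2Q = 0.8376, giving −¼ ln(0.8376) = 0.044304.
d = 0.113576 + 0.044304 = 0.157880.
Under a molecular clock d = 2μt, so t = d/(2μ) = 0.157880 / (2 × 0.017) = 4.64 Myr.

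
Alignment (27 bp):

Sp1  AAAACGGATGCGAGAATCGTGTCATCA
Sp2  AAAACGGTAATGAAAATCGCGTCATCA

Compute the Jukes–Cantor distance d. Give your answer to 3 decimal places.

The sequences differ at 6 of 27 sites (8, 9, 10, 11, 14, 20), so p = 6/27 ≈ 0.222222.
d = −(3/4) ln(1 − 4p/3) = −0.75 ln(1 − 0.296296) = −0.75 ln(0.703704)
  = −0.75 × (-0.351397) = 0.263548 substitutions/site.

0.264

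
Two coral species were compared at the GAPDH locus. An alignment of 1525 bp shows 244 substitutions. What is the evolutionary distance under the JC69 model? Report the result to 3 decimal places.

0.180

p = 244/1525 = 0.16.
d = −(3/4) ln(1 − 4p/3) = −0.75 ln(1 − 0.213333) = −0.75 ln(0.786667)
  = −0.75 × (-0.239950) = 0.179963 substitutions/site.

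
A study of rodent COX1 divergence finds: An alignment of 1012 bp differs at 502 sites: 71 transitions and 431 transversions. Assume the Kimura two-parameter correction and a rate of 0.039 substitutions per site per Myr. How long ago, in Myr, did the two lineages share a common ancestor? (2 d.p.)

P = 71/1012 ≈ 0.070158 and Q = 431/1012 ≈ 0.425889.
Under the Kimura two-parameter model, d = −½ ln(1 − 2P − Q) − ¼ ln(1 − 2Q).
1 − 2P − Q = 0.433795, giving −½ ln(0.433795) = 0.417592.
1 − 2Q = 0.148222, giving −¼ ln(0.148222) = 0.477261.
d = 0.417592 + 0.477261 = 0.894853.
Under a molecular clock d = 2μt, so t = d/(2μ) = 0.894853 / (2 × 0.039) = 11.47 Myr.

11.47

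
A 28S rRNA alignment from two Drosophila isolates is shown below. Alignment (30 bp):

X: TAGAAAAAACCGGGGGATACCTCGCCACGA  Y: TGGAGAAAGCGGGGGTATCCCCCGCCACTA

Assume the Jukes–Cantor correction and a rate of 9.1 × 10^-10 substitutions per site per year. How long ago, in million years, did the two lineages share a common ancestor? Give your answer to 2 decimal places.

The sequences differ at 8 of 30 sites (2, 5, 9, 11, 16, 19, 22, 29), so p = 8/30 ≈ 0.266667.
d = −(3/4) ln(1 − 4p/3) = −0.75 ln(1 − 0.355556) = −0.75 ln(0.644444)
  = −0.75 × (-0.439367) = 0.329525 substitutions/site.
Under a molecular clock d = 2μt, so t = d/(2μ) = 0.329525 / (2 × 9.1 × 10^-10) = 181.06 million years.

181.06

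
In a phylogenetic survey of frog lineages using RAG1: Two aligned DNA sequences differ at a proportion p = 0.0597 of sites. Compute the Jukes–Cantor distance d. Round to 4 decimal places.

d = −(3/4) ln(1 − 4p/3) = −0.75 ln(1 − 0.0796) = −0.75 ln(0.9204)
  = −0.75 × (-0.082947) = 0.062210 substitutions/site.

0.0622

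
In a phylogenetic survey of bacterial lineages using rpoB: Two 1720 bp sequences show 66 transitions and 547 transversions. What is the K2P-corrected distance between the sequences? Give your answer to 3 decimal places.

0.504

P = 66/1720 ≈ 0.038372 and Q = 547/1720 ≈ 0.318023.
Under the Kimura two-parameter model, d = −½ ln(1 − 2P − Q) − ¼ ln(1 − 2Q).
1 − 2P − Q = 0.605233, giving −½ ln(0.605233) = 0.251071.
1 − 2Q = 0.363954, giving −¼ ln(0.363954) = 0.252682.
d = 0.251071 + 0.252682 = 0.503753.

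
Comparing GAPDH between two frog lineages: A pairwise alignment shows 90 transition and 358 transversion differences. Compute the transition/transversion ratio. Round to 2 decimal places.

R = 90/358 = 0.251396… ≈ 0.25 (to 2 d.p.).

0.25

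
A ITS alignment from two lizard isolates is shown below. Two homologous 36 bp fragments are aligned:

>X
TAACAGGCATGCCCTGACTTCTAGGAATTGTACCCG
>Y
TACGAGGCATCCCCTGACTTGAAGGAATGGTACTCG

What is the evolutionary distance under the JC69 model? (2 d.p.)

0.23

The sequences differ at 7 of 36 sites (3, 4, 11, 21, 22, 29, 34), so p = 7/36 ≈ 0.194444.
d = −(3/4) ln(1 − 4p/3) = −0.75 ln(1 − 0.259259) = −0.75 ln(0.740741)
  = −0.75 × (-0.300104) = 0.225078 substitutions/site.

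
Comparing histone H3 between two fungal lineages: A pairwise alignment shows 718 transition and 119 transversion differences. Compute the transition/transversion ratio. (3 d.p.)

R = 718/119 = 6.033613… ≈ 6.034 (to 3 d.p.).

6.034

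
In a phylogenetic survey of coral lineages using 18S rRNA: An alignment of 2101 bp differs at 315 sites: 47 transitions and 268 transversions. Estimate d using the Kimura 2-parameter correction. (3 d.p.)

0.168

P = 47/2101 ≈ 0.02237 and Q = 268/2101 ≈ 0.127558.
Under the Kimura two-parameter model, d = −½ ln(1 − 2P − Q) − ¼ ln(1 − 2Q).
1 − 2P − Q = 0.827702, giving −½ ln(0.827702) = 0.094551.
1 − 2Q = 0.744884, giving −¼ ln(0.744884) = 0.073632.
d = 0.094551 + 0.073632 = 0.168183.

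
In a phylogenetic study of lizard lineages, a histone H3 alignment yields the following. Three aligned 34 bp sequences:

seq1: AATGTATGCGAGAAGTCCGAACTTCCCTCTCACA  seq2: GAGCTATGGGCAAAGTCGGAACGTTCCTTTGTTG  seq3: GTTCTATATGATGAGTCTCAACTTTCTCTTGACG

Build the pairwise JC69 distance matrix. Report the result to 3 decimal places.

d(seq1,seq2) = 0.597, d(seq1,seq3) = 0.665, d(seq2,seq3) = 0.597

seq1–seq2: 14/34 sites differ → p ≈ 0.411765, d = −0.75 ln(1 − 0.54902) = 0.597249 ≈ 0.597.
seq1–seq3: 15/34 sites differ → p ≈ 0.441176, d = −0.75 ln(1 − 0.588235) = 0.665477 ≈ 0.665.
seq2–seq3: 14/34 sites differ → p ≈ 0.411765, d = −0.75 ln(1 − 0.54902) = 0.597249 ≈ 0.597.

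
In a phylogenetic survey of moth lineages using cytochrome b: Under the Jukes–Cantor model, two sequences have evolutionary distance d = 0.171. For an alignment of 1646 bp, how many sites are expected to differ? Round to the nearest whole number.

252

Invert JC69: p = (3/4)(1 − e^(−4d/3)) = 0.75 × (1 − e^(-0.228)) = 0.75 × (1 − 0.796124) = 0.152907.
Expected differing sites = pL ≈ 0.152907 × 1646 = 251.684922 ≈ 252.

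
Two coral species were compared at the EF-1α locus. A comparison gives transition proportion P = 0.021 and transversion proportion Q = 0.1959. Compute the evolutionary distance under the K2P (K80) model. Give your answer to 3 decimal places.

0.260

Under the Kimura two-parameter model, d = −½ ln(1 − 2P − Q) − ¼ ln(1 − 2Q).
1 − 2P − Q = 0.7621, giving −½ ln(0.7621) = 0.135839.
1 − 2Q = 0.6082, giving −¼ ln(0.6082) = 0.124313.
d = 0.135839 + 0.124313 = 0.260152.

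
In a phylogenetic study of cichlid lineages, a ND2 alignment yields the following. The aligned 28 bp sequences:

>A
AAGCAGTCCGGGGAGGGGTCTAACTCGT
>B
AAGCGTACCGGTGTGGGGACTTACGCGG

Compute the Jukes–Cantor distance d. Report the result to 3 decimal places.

The sequences differ at 9 of 28 sites (5, 6, 7, 12, 14, 19, 22, 25, 28), so p = 9/28 ≈ 0.321429.
d = −(3/4) ln(1 − 4p/3) = −0.75 ln(1 − 0.428572) = −0.75 ln(0.571428)
  = −0.75 × (-0.559617) = 0.419713 substitutions/site.

0.420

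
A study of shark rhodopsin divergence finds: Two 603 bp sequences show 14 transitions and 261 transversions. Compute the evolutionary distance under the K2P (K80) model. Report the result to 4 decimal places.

P = 14/603 ≈ 0.023217 and Q = 261/603 ≈ 0.432836.
Under the Kimura two-parameter model, d = −½ ln(1 − 2P − Q) − ¼ ln(1 − 2Q).
1 − 2P − Q = 0.52073, giving −½ ln(0.52073) = 0.326262.
1 − 2Q = 0.134328, giving −¼ ln(0.134328) = 0.501868.
d = 0.326262 + 0.501868 = 0.828130.

0.8281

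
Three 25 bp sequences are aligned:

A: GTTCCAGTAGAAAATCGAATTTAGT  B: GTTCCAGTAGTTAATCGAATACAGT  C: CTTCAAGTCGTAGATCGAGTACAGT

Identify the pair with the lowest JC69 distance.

A–B: 4/25 differ, p = 0.160, d = 0.180.
A–C: 8/25 differ, p = 0.320, d = 0.417.
B–C: 6/25 differ, p = 0.240, d = 0.289.
The smallest distance is between A and B.

A and B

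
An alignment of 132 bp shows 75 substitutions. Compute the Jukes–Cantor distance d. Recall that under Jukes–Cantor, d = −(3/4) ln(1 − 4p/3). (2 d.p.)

p = 75/132 ≈ 0.568182.
d = −(3/4) ln(1 − 4p/3) = −0.75 ln(1 − 0.757576) = −0.75 ln(0.242424)
  = −0.75 × (-1.417067) = 1.062800 substitutions/site.

1.06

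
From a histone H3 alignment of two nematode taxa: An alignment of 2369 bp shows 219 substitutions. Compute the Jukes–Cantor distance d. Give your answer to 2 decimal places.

p = 219/2369 ≈ 0.092444.
d = −(3/4) ln(1 − 4p/3) = −0.75 ln(1 − 0.123259) = −0.75 ln(0.876741)
  = −0.75 × (-0.131544) = 0.098658 substitutions/site.

0.10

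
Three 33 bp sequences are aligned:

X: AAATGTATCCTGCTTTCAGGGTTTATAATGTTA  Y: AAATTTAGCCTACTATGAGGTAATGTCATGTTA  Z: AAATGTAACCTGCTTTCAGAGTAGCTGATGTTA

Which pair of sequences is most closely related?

X–Y: 10/33 differ, p = 0.303, d = 0.388.
X–Z: 6/33 differ, p = 0.182, d = 0.208.
Y–Z: 11/33 differ, p = 0.333, d = 0.441.
The smallest distance is between X and Z.

X and Z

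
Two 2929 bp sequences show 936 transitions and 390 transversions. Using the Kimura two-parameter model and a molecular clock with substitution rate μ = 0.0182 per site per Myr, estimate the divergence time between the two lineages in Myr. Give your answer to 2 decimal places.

P = 936/2929 ≈ 0.319563 and Q = 390/2929 ≈ 0.133151.
Under the Kimura two-parameter model, d = −½ ln(1 − 2P − Q) − ¼ ln(1 − 2Q).
1 − 2P − Q = 0.227723, giving −½ ln(0.227723) = 0.739813.
1 − 2Q = 0.733698, giving −¼ ln(0.733698) = 0.077414.
d = 0.739813 + 0.077414 = 0.817227.
Under a molecular clock d = 2μt, so t = d/(2μ) = 0.817227 / (2 × 0.0182) = 22.45 Myr.

22.45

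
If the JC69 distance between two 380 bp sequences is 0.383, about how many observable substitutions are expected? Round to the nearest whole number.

114

Invert JC69: p = (3/4)(1 − e^(−4d/3)) = 0.75 × (1 − e^(-0.510667)) = 0.75 × (1 − 0.600095) = 0.299929.
Expected differing sites = pL ≈ 0.299929 × 380 = 113.97302 ≈ 114.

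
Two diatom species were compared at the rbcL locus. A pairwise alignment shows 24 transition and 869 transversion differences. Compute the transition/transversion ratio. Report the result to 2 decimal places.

0.03

R = 24/869 = 0.027617… ≈ 0.03 (to 2 d.p.).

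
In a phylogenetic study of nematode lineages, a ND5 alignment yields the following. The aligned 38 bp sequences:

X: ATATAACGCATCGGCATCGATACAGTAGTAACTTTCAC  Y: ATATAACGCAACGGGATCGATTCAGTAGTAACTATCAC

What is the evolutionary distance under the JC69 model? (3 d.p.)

The sequences differ at 4 of 38 sites (11, 15, 22, 34), so p = 4/38 ≈ 0.105263.
d = −(3/4) ln(1 − 4p/3) = −0.75 ln(1 − 0.140351) = −0.75 ln(0.859649)
  = −0.75 × (-0.151231) = 0.113423 substitutions/site.

0.113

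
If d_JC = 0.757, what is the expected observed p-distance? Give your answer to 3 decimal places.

p = (3/4)(1 − e^(−4d/3)) = 0.75 × (1 − e^(-1.009333)) = 0.75 × (1 − 0.364462) = 0.476654.

0.477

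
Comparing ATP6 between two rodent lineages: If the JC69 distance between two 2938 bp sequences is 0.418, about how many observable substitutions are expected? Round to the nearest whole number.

Invert JC69: p = (3/4)(1 − e^(−4d/3)) = 0.75 × (1 − e^(-0.557333)) = 0.75 × (1 − 0.572735) = 0.320449.
Expected differing sites = pL ≈ 0.320449 × 2938 = 941.479162 ≈ 941.

941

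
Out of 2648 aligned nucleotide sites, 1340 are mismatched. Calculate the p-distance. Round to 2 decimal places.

p = 1340/2648 = 0.506042… ≈ 0.51 (to 2 d.p.).

0.51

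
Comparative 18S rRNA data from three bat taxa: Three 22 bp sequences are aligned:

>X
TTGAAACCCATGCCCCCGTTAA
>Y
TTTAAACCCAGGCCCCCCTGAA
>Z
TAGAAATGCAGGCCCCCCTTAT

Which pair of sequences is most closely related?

X–Y: 4/22 differ, p = 0.182, d = 0.208.
X–Z: 6/22 differ, p = 0.273, d = 0.339.
Y–Z: 6/22 differ, p = 0.273, d = 0.339.
The smallest distance is between X and Y.

X and Y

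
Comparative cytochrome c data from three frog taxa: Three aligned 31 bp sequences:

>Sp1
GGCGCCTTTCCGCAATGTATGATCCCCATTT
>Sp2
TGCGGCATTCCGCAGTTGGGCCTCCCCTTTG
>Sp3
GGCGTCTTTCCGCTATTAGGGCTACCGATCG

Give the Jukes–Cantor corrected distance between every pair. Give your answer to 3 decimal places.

Sp1–Sp2: 12/31 sites differ → p ≈ 0.387097, d = −0.75 ln(1 − 0.516129) = 0.544453 ≈ 0.544.
Sp1–Sp3: 11/31 sites differ → p ≈ 0.354839, d = −0.75 ln(1 − 0.473119) = 0.480585 ≈ 0.481.
Sp2–Sp3: 11/31 sites differ → p ≈ 0.354839, d = −0.75 ln(1 − 0.473119) = 0.480585 ≈ 0.481.

d(Sp1,Sp2) = 0.544, d(Sp1,Sp3) = 0.481, d(Sp2,Sp3) = 0.481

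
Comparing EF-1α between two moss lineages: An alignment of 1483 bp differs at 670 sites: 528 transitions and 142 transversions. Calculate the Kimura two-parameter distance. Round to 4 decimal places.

0.8778

P = 528/1483 ≈ 0.356035 and Q = 142/1483 ≈ 0.095752.
Under the Kimura two-parameter model, d = −½ ln(1 − 2P − Q) − ¼ ln(1 − 2Q).
1 − 2P − Q = 0.192178, giving −½ ln(0.192178) = 0.824667.
1 − 2Q = 0.808496, giving −¼ ln(0.808496) = 0.053145.
d = 0.824667 + 0.053145 = 0.877812.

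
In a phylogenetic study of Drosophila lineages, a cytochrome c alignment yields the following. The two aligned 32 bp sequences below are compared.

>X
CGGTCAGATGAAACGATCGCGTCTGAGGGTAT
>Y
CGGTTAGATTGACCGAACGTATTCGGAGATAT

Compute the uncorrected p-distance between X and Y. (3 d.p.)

The sequences differ at 12 of 32 positions.
p = 12/32 = 0.375.

0.375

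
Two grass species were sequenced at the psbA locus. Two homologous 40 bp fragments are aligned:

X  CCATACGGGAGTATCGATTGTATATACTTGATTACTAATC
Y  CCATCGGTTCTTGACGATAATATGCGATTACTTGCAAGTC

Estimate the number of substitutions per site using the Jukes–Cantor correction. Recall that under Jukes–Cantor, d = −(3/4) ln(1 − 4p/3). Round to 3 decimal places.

0.752

The sequences differ at 19 of 40 sites, so p = 19/40 = 0.475.
d = −(3/4) ln(1 − 4p/3) = −0.75 ln(1 − 0.633333) = −0.75 ln(0.366667)
  = −0.75 × (-1.003301) = 0.752476 substitutions/site.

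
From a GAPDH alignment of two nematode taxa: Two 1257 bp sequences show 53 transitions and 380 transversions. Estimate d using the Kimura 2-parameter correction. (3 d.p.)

0.476

P = 53/1257 ≈ 0.042164 and Q = 380/1257 ≈ 0.302307.
Under the Kimura two-parameter model, d = −½ ln(1 − 2P − Q) − ¼ ln(1 − 2Q).
1 − 2P − Q = 0.613365, giving −½ ln(0.613365) = 0.244398.
1 − 2Q = 0.395386, giving −¼ ln(0.395386) = 0.231973.
d = 0.244398 + 0.231973 = 0.476371.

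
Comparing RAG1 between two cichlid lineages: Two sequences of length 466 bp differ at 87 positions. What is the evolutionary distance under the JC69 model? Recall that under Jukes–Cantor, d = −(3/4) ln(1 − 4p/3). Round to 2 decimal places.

0.21

p = 87/466 ≈ 0.186695.
d = −(3/4) ln(1 − 4p/3) = −0.75 ln(1 − 0.248927) = −0.75 ln(0.751073)
  = −0.75 × (-0.286252) = 0.214689 substitutions/site.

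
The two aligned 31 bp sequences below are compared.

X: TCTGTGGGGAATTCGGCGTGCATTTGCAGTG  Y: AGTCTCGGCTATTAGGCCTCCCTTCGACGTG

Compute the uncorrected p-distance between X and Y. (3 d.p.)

The sequences differ at 13 of 31 positions.
p = 13/31 = 0.419354… ≈ 0.419 (to 3 d.p.).

0.419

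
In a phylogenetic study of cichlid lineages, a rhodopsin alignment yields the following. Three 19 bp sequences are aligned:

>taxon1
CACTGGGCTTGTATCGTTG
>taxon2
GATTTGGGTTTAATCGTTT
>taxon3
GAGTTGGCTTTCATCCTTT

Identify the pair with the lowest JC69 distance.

taxon1–taxon2: 7/19 differ, p = 0.368, d = 0.507.
taxon1–taxon3: 7/19 differ, p = 0.368, d = 0.507.
taxon2–taxon3: 4/19 differ, p = 0.211, d = 0.247.
The smallest distance is between taxon2 and taxon3.

taxon2 and taxon3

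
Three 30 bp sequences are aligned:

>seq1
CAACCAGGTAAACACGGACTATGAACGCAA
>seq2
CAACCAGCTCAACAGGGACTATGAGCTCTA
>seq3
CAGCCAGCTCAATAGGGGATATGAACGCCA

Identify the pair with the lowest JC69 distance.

seq1–seq2: 6/30 differ, p = 0.200, d = 0.233.
seq1–seq3: 8/30 differ, p = 0.267, d = 0.330.
seq2–seq3: 7/30 differ, p = 0.233, d = 0.280.
The smallest distance is between seq1 and seq2.

seq1 and seq2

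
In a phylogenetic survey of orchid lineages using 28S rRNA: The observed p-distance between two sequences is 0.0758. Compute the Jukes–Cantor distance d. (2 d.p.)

d = −(3/4) ln(1 − 4p/3) = −0.75 ln(1 − 0.101067) = −0.75 ln(0.898933)
  = −0.75 × (-0.106547) = 0.079910 substitutions/site.

0.08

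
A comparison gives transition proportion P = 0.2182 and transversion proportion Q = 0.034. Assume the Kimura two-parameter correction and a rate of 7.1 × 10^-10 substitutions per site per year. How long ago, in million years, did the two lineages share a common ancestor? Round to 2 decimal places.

Under the Kimura two-parameter model, d = −½ ln(1 − 2P − Q) − ¼ ln(1 − 2Q).
1 − 2P − Q = 0.5296, giving −½ ln(0.5296) = 0.317817.
1 − 2Q = 0.932, giving −¼ ln(0.932) = 0.017606.
d = 0.317817 + 0.017606 = 0.335423.
Under a molecular clock d = 2μt, so t = d/(2μ) = 0.335423 / (2 × 7.1 × 10^-10) = 236.21 million years.

236.21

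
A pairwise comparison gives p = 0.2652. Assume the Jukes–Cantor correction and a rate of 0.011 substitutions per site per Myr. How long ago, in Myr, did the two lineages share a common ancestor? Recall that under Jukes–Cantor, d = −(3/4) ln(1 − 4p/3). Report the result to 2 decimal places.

14.88

d = −(3/4) ln(1 − 4p/3) = −0.75 ln(1 − 0.3536) = −0.75 ln(0.6464)
  = −0.75 × (-0.436337) = 0.327253 substitutions/site.
Under a molecular clock d = 2μt, so t = d/(2μ) = 0.327253 / (2 × 0.011) = 14.88 Myr.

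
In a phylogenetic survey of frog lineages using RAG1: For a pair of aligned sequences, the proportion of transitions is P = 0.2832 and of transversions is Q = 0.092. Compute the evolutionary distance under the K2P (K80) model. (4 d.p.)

0.5879

Under the Kimura two-parameter model, d = −½ ln(1 − 2P − Q) − ¼ ln(1 − 2Q).
1 − 2P − Q = 0.3416, giving −½ ln(0.3416) = 0.537057.
1 − 2Q = 0.816, giving −¼ ln(0.816) = 0.050835.
d = 0.537057 + 0.050835 = 0.587892.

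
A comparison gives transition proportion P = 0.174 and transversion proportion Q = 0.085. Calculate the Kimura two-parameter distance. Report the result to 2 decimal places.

Under the Kimura two-parameter model, d = −½ ln(1 − 2P − Q) − ¼ ln(1 − 2Q).
1 − 2P − Q = 0.567, giving −½ ln(0.567) = 0.283698.
1 − 2Q = 0.83, giving −¼ ln(0.83) = 0.046582.
d = 0.283698 + 0.046582 = 0.330280.

0.33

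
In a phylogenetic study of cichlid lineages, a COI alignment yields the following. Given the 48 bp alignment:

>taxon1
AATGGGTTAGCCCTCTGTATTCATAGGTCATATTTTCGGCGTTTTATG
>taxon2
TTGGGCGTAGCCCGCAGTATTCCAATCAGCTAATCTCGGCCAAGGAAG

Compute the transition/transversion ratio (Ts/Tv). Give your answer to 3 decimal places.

Transitions are A↔G and C↔T; transversions are all other mismatches.
Transitions: 1. Transversions: 21.
R = 1/21 = 0.047619… ≈ 0.048 (to 3 d.p.).

0.048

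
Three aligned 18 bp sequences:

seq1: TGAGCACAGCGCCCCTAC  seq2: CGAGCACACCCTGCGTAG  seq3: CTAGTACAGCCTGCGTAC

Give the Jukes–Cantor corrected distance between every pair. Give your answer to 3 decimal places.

d(seq1,seq2) = 0.548, d(seq1,seq3) = 0.548, d(seq2,seq3) = 0.264

seq1–seq2: 7/18 sites differ → p ≈ 0.388889, d = −0.75 ln(1 − 0.518519) = 0.548166 ≈ 0.548.
seq1–seq3: 7/18 sites differ → p ≈ 0.388889, d = −0.75 ln(1 − 0.518519) = 0.548166 ≈ 0.548.
seq2–seq3: 4/18 sites differ → p ≈ 0.222222, d = −0.75 ln(1 − 0.296296) = 0.263548 ≈ 0.264.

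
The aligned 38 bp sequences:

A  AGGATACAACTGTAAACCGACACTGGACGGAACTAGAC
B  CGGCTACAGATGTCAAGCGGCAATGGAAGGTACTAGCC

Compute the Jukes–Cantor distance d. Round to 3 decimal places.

The sequences differ at 11 of 38 sites, so p = 11/38 ≈ 0.289474.
d = −(3/4) ln(1 − 4p/3) = −0.75 ln(1 − 0.385965) = −0.75 ln(0.614035)
  = −0.75 × (-0.487703) = 0.365777 substitutions/site.

0.366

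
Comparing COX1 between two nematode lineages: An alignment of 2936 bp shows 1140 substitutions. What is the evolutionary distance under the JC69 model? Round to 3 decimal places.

p = 1140/2936 ≈ 0.388283.
d = −(3/4) ln(1 − 4p/3) = −0.75 ln(1 − 0.517711) = −0.75 ln(0.482289)
  = −0.75 × (-0.729212) = 0.546909 substitutions/site.

0.547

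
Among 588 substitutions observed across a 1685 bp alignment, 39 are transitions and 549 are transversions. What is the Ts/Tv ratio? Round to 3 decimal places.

R = 39/549 = 0.071038… ≈ 0.071 (to 3 d.p.).

0.071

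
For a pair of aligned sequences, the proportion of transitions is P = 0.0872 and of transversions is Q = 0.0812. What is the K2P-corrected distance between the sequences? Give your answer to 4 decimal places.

0.1919

Under the Kimura two-parameter model, d = −½ ln(1 − 2P − Q) − ¼ ln(1 − 2Q).
1 − 2P − Q = 0.7444, giving −½ ln(0.7444) = 0.147588.
1 − 2Q = 0.8376, giving −¼ ln(0.8376) = 0.044304.
d = 0.147588 + 0.044304 = 0.191892.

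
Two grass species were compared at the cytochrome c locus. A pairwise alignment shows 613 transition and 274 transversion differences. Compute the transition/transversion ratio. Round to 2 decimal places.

2.24

R = 613/274 = 2.237226… ≈ 2.24 (to 2 d.p.).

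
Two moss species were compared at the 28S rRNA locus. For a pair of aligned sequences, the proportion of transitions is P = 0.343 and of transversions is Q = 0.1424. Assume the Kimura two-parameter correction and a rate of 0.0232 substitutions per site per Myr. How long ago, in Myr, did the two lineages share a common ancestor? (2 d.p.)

20.80

Under the Kimura two-parameter model, d = −½ ln(1 − 2P − Q) − ¼ ln(1 − 2Q).
1 − 2P − Q = 0.1716, giving −½ ln(0.1716) = 0.881295.
1 − 2Q = 0.7152, giving −¼ ln(0.7152) = 0.083798.
d = 0.881295 + 0.083798 = 0.965093.
Under a molecular clock d = 2μt, so t = d/(2μ) = 0.965093 / (2 × 0.0232) = 20.80 Myr.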